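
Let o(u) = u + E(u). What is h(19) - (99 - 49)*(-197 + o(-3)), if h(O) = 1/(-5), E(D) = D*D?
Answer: 47749/5 ≈ 9549.8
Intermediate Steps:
E(D) = D²
o(u) = u + u²
h(O) = -⅕
h(19) - (99 - 49)*(-197 + o(-3)) = -⅕ - (99 - 49)*(-197 - 3*(1 - 3)) = -⅕ - 50*(-197 - 3*(-2)) = -⅕ - 50*(-197 + 6) = -⅕ - 50*(-191) = -⅕ - 1*(-9550) = -⅕ + 9550 = 47749/5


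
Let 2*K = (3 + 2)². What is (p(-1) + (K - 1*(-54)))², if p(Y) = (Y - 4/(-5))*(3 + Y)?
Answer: 436921/100 ≈ 4369.2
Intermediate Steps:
p(Y) = (3 + Y)*(⅘ + Y) (p(Y) = (Y - 4*(-⅕))*(3 + Y) = (Y + ⅘)*(3 + Y) = (⅘ + Y)*(3 + Y) = (3 + Y)*(⅘ + Y))
K = 25/2 (K = (3 + 2)²/2 = (½)*5² = (½)*25 = 25/2 ≈ 12.500)
(p(-1) + (K - 1*(-54)))² = ((12/5 + (-1)² + (19/5)*(-1)) + (25/2 - 1*(-54)))² = ((12/5 + 1 - 19/5) + (25/2 + 54))² = (-⅖ + 133/2)² = (661/10)² = 436921/100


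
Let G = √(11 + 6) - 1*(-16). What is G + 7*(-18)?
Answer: -110 + √17 ≈ -105.88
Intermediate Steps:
G = 16 + √17 (G = √17 + 16 = 16 + √17 ≈ 20.123)
G + 7*(-18) = (16 + √17) + 7*(-18) = (16 + √17) - 126 = -110 + √17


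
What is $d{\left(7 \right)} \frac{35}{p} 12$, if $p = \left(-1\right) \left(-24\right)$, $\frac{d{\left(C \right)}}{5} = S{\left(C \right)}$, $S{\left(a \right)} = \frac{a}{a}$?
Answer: $\frac{175}{2} \approx 87.5$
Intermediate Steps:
$S{\left(a \right)} = 1$
$d{\left(C \right)} = 5$ ($d{\left(C \right)} = 5 \cdot 1 = 5$)
$p = 24$
$d{\left(7 \right)} \frac{35}{p} 12 = 5 \cdot \frac{35}{24} \cdot 12 = \frac{175}{24} \cdot 12 = \frac{175}{2}$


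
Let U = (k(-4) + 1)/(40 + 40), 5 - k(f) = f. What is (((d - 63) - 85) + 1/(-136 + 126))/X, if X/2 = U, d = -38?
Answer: -3722/5 ≈ -744.40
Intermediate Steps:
k(f) = 5 - f
U = ⅛ (U = ((5 - 1*(-4)) + 1)/(40 + 40) = ((5 + 4) + 1)/80 = (9 + 1)*(1/80) = 10*(1/80) = ⅛ ≈ 0.12500)
X = ¼ (X = 2*(⅛) = ¼ ≈ 0.25000)
(((d - 63) - 85) + 1/(-136 + 126))/X = (((-38 - 63) - 85) + 1/(-136 + 126))/(¼) = ((-101 - 85) + 1/(-10))*4 = (-186 - ⅒)*4 = -1861/10*4 = -3722/5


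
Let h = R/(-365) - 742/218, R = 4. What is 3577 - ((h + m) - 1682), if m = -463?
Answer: 227785621/39785 ≈ 5725.4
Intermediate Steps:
h = -135851/39785 (h = 4/(-365) - 742/218 = 4*(-1/365) - 742*1/218 = -4/365 - 371/109 = -135851/39785 ≈ -3.4146)
3577 - ((h + m) - 1682) = 3577 - ((-135851/39785 - 463) - 1682) = 3577 - (-18556306/39785 - 1682) = 3577 - 1*(-85474676/39785) = 3577 + 85474676/39785 = 227785621/39785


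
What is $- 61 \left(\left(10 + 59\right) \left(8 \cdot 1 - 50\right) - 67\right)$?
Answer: $180865$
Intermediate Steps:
$- 61 \left(\left(10 + 59\right) \left(8 \cdot 1 - 50\right) - 67\right) = - 61 \left(69 \left(8 - 50\right) - 67\right) = - 61 \left(69 \left(-42\right) - 67\right) = - 61 \left(-2898 - 67\right) = \left(-61\right) \left(-2965\right) = 180865$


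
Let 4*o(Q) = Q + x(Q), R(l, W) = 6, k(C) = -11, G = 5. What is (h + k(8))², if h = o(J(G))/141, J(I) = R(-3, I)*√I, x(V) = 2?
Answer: 4808123/39762 - 3101*√5/13254 ≈ 120.40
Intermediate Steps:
J(I) = 6*√I
o(Q) = ½ + Q/4 (o(Q) = (Q + 2)/4 = (2 + Q)/4 = ½ + Q/4)
h = 1/282 + √5/94 (h = (½ + (6*√5)/4)/141 = (½ + 3*√5/2)*(1/141) = 1/282 + √5/94 ≈ 0.027334)
(h + k(8))² = ((1/282 + √5/94) - 11)² = (-3101/282 + √5/94)²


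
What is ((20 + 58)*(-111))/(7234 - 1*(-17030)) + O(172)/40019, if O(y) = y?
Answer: -19017283/53945612 ≈ -0.35253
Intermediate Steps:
((20 + 58)*(-111))/(7234 - 1*(-17030)) + O(172)/40019 = ((20 + 58)*(-111))/(7234 - 1*(-17030)) + 172/40019 = (78*(-111))/(7234 + 17030) + 172*(1/40019) = -8658/24264 + 172/40019 = -8658*1/24264 + 172/40019 = -481/1348 + 172/40019 = -19017283/53945612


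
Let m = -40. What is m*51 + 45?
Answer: -1995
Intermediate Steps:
m*51 + 45 = -40*51 + 45 = -2040 + 45 = -1995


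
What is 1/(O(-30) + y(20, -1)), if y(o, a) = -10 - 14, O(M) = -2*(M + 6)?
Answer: 1/24 ≈ 0.041667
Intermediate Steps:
O(M) = -12 - 2*M (O(M) = -2*(6 + M) = -12 - 2*M)
y(o, a) = -24
1/(O(-30) + y(20, -1)) = 1/((-12 - 2*(-30)) - 24) = 1/((-12 + 60) - 24) = 1/(48 - 24) = 1/24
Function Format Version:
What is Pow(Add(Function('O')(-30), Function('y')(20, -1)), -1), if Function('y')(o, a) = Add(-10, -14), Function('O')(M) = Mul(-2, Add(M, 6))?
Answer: Rational(1, 24) ≈ 0.041667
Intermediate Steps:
Function('O')(M) = Add(-12, Mul(-2, M)) (Function('O')(M) = Mul(-2, Add(6, M)) = Add(-12, Mul(-2, M)))
Function('y')(o, a) = -24
Pow(Add(Function('O')(-30), Function('y')(20, -1)), -1) = Pow(Add(Add(-12, Mul(-2, -30)), -24), -1) = Pow(Add(Add(-12, 60), -24), -1) = Pow(Add(48, -24), -1) = Pow(24, -1) = Rational(1, 24)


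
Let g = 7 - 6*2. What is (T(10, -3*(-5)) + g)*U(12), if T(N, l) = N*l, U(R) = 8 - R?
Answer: -580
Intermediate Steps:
g = -5 (g = 7 - 12 = -5)
(T(10, -3*(-5)) + g)*U(12) = (10*(-3*(-5)) - 5)*(8 - 1*12) = (10*15 - 5)*(8 - 12) = (150 - 5)*(-4) = 145*(-4) = -580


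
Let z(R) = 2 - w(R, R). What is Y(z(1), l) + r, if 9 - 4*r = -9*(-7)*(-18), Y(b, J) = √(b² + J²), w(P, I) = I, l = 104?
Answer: 1143/4 + √10817 ≈ 389.75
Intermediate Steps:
z(R) = 2 - R
Y(b, J) = √(J² + b²)
r = 1143/4 (r = 9/4 - (-9*(-7))*(-18)/4 = 9/4 - 63*(-18)/4 = 9/4 - ¼*(-1134) = 9/4 + 567/2 = 1143/4 ≈ 285.75)
Y(z(1), l) + r = √(104² + (2 - 1*1)²) + 1143/4 = √(10816 + (2 - 1)²) + 1143/4 = √(10816 + 1²) + 1143/4 = √(10816 + 1) + 1143/4 = √10817 + 1143/4 = 1143/4 + √10817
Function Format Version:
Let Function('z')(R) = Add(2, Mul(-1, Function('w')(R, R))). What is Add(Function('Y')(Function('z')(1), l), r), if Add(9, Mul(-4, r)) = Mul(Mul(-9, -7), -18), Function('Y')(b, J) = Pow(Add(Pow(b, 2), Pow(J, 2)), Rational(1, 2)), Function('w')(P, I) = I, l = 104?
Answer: Add(Rational(1143, 4), Pow(10817, Rational(1, 2))) ≈ 389.75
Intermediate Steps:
Function('z')(R) = Add(2, Mul(-1, R))
Function('Y')(b, J) = Pow(Add(Pow(J, 2), Pow(b, 2)), Rational(1, 2))
r = Rational(1143, 4) (r = Add(Rational(9, 4), Mul(Rational(-1, 4), Mul(Mul(-9, -7), -18))) = Add(Rational(9, 4), Mul(Rational(-1, 4), Mul(63, -18))) = Add(Rational(9, 4), Mul(Rational(-1, 4), -1134)) = Add(Rational(9, 4), Rational(567, 2)) = Rational(1143, 4) ≈ 285.75)
Add(Function('Y')(Function('z')(1), l), r) = Add(Pow(Add(Pow(104, 2), Pow(Add(2, Mul(-1, 1)), 2)), Rational(1, 2)), Rational(1143, 4)) = Add(Pow(Add(10816, Pow(Add(2, -1), 2)), Rational(1, 2)), Rational(1143, 4)) = Add(Pow(Add(10816, Pow(1, 2)), Rational(1, 2)), Rational(1143, 4)) = Add(Pow(Add(10816, 1), Rational(1, 2)), Rational(1143, 4)) = Add(Pow(10817, Rational(1, 2)), Rational(1143, 4)) = Add(Rational(1143, 4), Pow(10817, Rational(1, 2)))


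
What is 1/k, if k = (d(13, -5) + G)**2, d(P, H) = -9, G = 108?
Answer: 1/9801 ≈ 0.00010203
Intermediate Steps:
k = 9801 (k = (-9 + 108)**2 = 99**2 = 9801)
1/k = 1/9801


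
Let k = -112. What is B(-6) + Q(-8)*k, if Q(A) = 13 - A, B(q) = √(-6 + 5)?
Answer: -2352 + I ≈ -2352.0 + 1.0*I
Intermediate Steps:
B(q) = I (B(q) = √(-1) = I)
B(-6) + Q(-8)*k = I + (13 - 1*(-8))*(-112) = I + (13 + 8)*(-112) = I + 21*(-112) = I - 2352 = -2352 + I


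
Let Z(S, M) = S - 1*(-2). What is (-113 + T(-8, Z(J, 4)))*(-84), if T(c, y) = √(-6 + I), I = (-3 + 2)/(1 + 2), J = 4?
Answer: 9492 - 28*I*√57 ≈ 9492.0 - 211.4*I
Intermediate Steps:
I = -⅓ (I = -1/3 = -1*⅓ = -⅓ ≈ -0.33333)
Z(S, M) = 2 + S (Z(S, M) = S + 2 = 2 + S)
T(c, y) = I*√57/3 (T(c, y) = √(-6 - ⅓) = √(-19/3) = I*√57/3)
(-113 + T(-8, Z(J, 4)))*(-84) = (-113 + I*√57/3)*(-84) = 9492 - 28*I*√57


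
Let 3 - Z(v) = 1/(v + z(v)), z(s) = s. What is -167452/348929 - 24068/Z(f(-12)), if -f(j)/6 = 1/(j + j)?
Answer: -8398190624/348929 ≈ -24068.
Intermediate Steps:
f(j) = -3/j (f(j) = -6/(j + j) = -6*1/(2*j) = -3/j)
Z(v) = 3 - 1/(2*v) (Z(v) = 3 - 1/(v + v) = 3 - 1/(2*v))
-167452/348929 - 24068/Z(f(-12)) = -167452/348929 - 24068/(3 - 1/(2*((-3/(-12))))) = -167452*1/348929 - 24068/(3 - 1/(2*((-3*(-1/12))))) = -167452/348929 - 24068/(3 - 1/(2*¼)) = -167452/348929 - 24068/(3 - ½*4) = -167452/348929 - 24068/(3 - 2) = -167452/348929 - 24068/1 = -167452/348929 - 24068*1 = -167452/348929 - 24068 = -8398190624/348929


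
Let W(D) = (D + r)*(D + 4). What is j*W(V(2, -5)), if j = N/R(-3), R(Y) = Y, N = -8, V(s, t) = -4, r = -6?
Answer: 0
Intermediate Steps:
W(D) = (-6 + D)*(4 + D) (W(D) = (D - 6)*(D + 4) = (-6 + D)*(4 + D))
j = 8/3 (j = -8/(-3) = -8*(-⅓) = 8/3 ≈ 2.6667)
j*W(V(2, -5)) = 8*(-24 + (-4)² - 2*(-4))/3 = 8*(-24 + 16 + 8)/3 = (8/3)*0 = 0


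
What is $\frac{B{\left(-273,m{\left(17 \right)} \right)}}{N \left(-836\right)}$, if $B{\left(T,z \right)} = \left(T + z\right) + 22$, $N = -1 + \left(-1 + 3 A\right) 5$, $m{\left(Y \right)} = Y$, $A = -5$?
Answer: $- \frac{13}{3762} \approx -0.0034556$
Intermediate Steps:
$N = -81$ ($N = -1 + \left(-1 + 3 \left(-5\right)\right) 5 = -1 + \left(-1 - 15\right) 5 = -1 - 80 = -81$)
$B{\left(T,z \right)} = 22 + T + z$
$\frac{B{\left(-273,m{\left(17 \right)} \right)}}{N \left(-836\right)} = \frac{22 - 273 + 17}{\left(-81\right) \left(-836\right)} = - \frac{234}{67716} = \left(-234\right) \frac{1}{67716} = - \frac{13}{3762}$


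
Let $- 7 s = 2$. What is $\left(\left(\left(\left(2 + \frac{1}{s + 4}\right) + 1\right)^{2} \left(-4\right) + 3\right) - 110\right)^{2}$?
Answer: $\frac{640494864}{28561} \approx 22426.0$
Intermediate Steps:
$s = - \frac{2}{7}$ ($s = \left(- \frac{1}{7}\right) 2 = - \frac{2}{7} \approx -0.28571$)
$\left(\left(\left(\left(2 + \frac{1}{s + 4}\right) + 1\right)^{2} \left(-4\right) + 3\right) - 110\right)^{2} = \left(\left(\left(\left(2 + \frac{1}{- \frac{2}{7} + 4}\right) + 1\right)^{2} \left(-4\right) + 3\right) - 110\right)^{2} = \left(\left(\left(\left(2 + \frac{1}{\frac{26}{7}}\right) + 1\right)^{2} \left(-4\right) + 3\right) - 110\right)^{2} = \left(\left(\left(\left(2 + \frac{7}{26}\right) + 1\right)^{2} \left(-4\right) + 3\right) - 110\right)^{2} = \left(\left(\left(\frac{59}{26} + 1\right)^{2} \left(-4\right) + 3\right) - 110\right)^{2} = \left(\left(\left(\frac{85}{26}\right)^{2} \left(-4\right) + 3\right) - 110\right)^{2} = \left(\left(\frac{7225}{676} \left(-4\right) + 3\right) - 110\right)^{2} = \left(\left(- \frac{7225}{169} + 3\right) - 110\right)^{2} = \left(- \frac{6718}{169} - 110\right)^{2} = \left(- \frac{25308}{169}\right)^{2} = \frac{640494864}{28561}$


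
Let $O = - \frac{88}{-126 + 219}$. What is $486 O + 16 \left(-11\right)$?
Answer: $- \frac{19712}{31} \approx -635.87$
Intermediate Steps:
$O = - \frac{88}{93} \approx -0.94624$
$486 O + 16 \left(-11\right) = 486 \left(- \frac{88}{93}\right) + 16 \left(-11\right) = - \frac{14256}{31} - 176 = - \frac{19712}{31}$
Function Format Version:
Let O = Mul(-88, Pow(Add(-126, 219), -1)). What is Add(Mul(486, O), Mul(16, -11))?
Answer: Rational(-19712, 31) ≈ -635.87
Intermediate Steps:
O = Rational(-88, 93) (O = Mul(-88, Pow(93, -1)) = Mul(-88, Rational(1, 93)) = Rational(-88, 93) ≈ -0.94624)
Add(Mul(486, O), Mul(16, -11)) = Add(Mul(486, Rational(-88, 93)), Mul(16, -11)) = Add(Rational(-14256, 31), -176) = Rational(-19712, 31)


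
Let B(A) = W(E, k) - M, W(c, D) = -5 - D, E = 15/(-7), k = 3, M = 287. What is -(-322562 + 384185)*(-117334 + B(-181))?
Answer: 7248651867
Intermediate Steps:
E = -15/7 (E = 15*(-⅐) = -15/7 ≈ -2.1429)
B(A) = -295 (B(A) = (-5 - 1*3) - 1*287 = (-5 - 3) - 287 = -8 - 287 = -295)
-(-322562 + 384185)*(-117334 + B(-181)) = -(-322562 + 384185)*(-117334 - 295) = -61623*(-117629) = -1*(-7248651867) = 7248651867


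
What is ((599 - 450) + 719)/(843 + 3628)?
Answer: 868/4471 ≈ 0.19414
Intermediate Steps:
((599 - 450) + 719)/(843 + 3628) = (149 + 719)/4471 = 868*(1/4471) = 868/4471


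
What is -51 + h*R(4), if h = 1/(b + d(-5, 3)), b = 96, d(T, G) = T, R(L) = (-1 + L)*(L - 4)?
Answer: -51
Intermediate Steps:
R(L) = (-1 + L)*(-4 + L)
h = 1/91 (h = 1/(96 - 5) = 1/91 ≈ 0.010989)
-51 + h*R(4) = -51 + (4 + 4² - 5*4)/91 = -51 + (4 + 16 - 20)/91 = -51 + (1/91)*0 = -51 + 0 = -51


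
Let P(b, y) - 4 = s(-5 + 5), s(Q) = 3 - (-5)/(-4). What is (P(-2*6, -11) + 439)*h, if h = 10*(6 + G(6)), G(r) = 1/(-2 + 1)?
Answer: 44475/2 ≈ 22238.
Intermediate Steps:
s(Q) = 7/4 (s(Q) = 3 - (-5)*(-1)/4 = 3 - 1*5/4 = 3 - 5/4 = 7/4)
P(b, y) = 23/4 (P(b, y) = 4 + 7/4 = 23/4)
G(r) = -1 (G(r) = 1/(-1) = -1)
h = 50 (h = 10*(6 - 1) = 10*5 = 50)
(P(-2*6, -11) + 439)*h = (23/4 + 439)*50 = (1779/4)*50 = 44475/2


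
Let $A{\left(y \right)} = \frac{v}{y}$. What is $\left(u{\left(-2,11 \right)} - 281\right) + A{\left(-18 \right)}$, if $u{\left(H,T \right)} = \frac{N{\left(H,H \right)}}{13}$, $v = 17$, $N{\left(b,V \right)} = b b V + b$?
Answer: $- \frac{66155}{234} \approx -282.71$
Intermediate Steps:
$N{\left(b,V \right)} = b + V b^{2}$ ($N{\left(b,V \right)} = b^{2} V + b = V b^{2} + b = b + V b^{2}$)
$u{\left(H,T \right)} = \frac{H \left(1 + H^{2}\right)}{13}$ ($u{\left(H,T \right)} = \frac{H \left(1 + H H\right)}{13} = H \left(1 + H^{2}\right) \frac{1}{13} = \frac{H \left(1 + H^{2}\right)}{13}$)
$A{\left(y \right)} = \frac{17}{y}$
$\left(u{\left(-2,11 \right)} - 281\right) + A{\left(-18 \right)} = \left(\frac{1}{13} \left(-2\right) \left(1 + \left(-2\right)^{2}\right) - 281\right) + \frac{17}{-18} = \left(\frac{1}{13} \left(-2\right) \left(1 + 4\right) - 281\right) + 17 \left(- \frac{1}{18}\right) = \left(\frac{1}{13} \left(-2\right) 5 - 281\right) - \frac{17}{18} = \left(- \frac{10}{13} - 281\right) - \frac{17}{18} = - \frac{3663}{13} - \frac{17}{18} = - \frac{66155}{234}$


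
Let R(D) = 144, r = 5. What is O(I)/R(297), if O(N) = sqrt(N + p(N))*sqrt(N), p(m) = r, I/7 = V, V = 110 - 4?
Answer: sqrt(61586)/48 ≈ 5.1701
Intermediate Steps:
V = 106
I = 742 (I = 7*106 = 742)
p(m) = 5
O(N) = sqrt(N)*sqrt(5 + N) (O(N) = sqrt(N + 5)*sqrt(N) = sqrt(5 + N)*sqrt(N) = sqrt(N)*sqrt(5 + N))
O(I)/R(297) = (sqrt(742)*sqrt(5 + 742))/144 = (sqrt(742)*sqrt(747))*(1/144) = (sqrt(742)*(3*sqrt(83)))*(1/144) = (3*sqrt(61586))*(1/144) = sqrt(61586)/48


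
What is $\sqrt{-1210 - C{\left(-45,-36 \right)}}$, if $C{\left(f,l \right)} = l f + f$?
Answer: $i \sqrt{2785} \approx 52.773 i$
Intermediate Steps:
$C{\left(f,l \right)} = f + f l$ ($C{\left(f,l \right)} = f l + f = f + f l$)
$\sqrt{-1210 - C{\left(-45,-36 \right)}} = \sqrt{-1210 - - 45 \left(1 - 36\right)} = \sqrt{-1210 - \left(-45\right) \left(-35\right)} = \sqrt{-1210 - 1575} = \sqrt{-2785} = i \sqrt{2785}$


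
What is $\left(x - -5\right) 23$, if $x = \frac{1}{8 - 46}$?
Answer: $\frac{4347}{38} \approx 114.39$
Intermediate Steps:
$x = - \frac{1}{38}$ ($x = \frac{1}{-38} = - \frac{1}{38} \approx -0.026316$)
$\left(x - -5\right) 23 = \left(- \frac{1}{38} - -5\right) 23 = \left(- \frac{1}{38} + 5\right) 23 = \frac{189}{38} \cdot 23 = \frac{4347}{38}$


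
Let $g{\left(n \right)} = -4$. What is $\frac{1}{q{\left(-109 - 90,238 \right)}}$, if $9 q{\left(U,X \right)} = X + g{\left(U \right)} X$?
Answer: $- \frac{3}{238} \approx -0.012605$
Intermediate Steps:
$q{\left(U,X \right)} = - \frac{X}{3}$ ($q{\left(U,X \right)} = \frac{X - 4 X}{9} = \frac{\left(-3\right) X}{9} = - \frac{X}{3}$)
$\frac{1}{q{\left(-109 - 90,238 \right)}} = \frac{1}{\left(- \frac{1}{3}\right) 238} = \frac{1}{- \frac{238}{3}} = - \frac{3}{238}$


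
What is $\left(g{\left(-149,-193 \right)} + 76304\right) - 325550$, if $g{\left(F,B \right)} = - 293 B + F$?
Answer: $-192846$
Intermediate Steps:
$g{\left(F,B \right)} = F - 293 B$
$\left(g{\left(-149,-193 \right)} + 76304\right) - 325550 = \left(\left(-149 - -56549\right) + 76304\right) - 325550 = \left(\left(-149 + 56549\right) + 76304\right) - 325550 = \left(56400 + 76304\right) - 325550 = 132704 - 325550 = -192846$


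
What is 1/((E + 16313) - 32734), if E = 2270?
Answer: -1/14151 ≈ -7.0666e-5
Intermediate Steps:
1/((E + 16313) - 32734) = 1/((2270 + 16313) - 32734) = 1/(18583 - 32734) = 1/(-14151) = -1/14151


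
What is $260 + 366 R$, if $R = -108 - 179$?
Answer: $-104782$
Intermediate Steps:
$R = -287$
$260 + 366 R = 260 + 366 \left(-287\right) = 260 - 105042 = -104782$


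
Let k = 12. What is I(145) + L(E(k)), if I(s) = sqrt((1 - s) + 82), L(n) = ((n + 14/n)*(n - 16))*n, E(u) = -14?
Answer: -6300 + I*sqrt(62) ≈ -6300.0 + 7.874*I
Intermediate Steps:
L(n) = n*(-16 + n)*(n + 14/n) (L(n) = ((n + 14/n)*(-16 + n))*n = ((-16 + n)*(n + 14/n))*n = n*(-16 + n)*(n + 14/n))
I(s) = sqrt(83 - s)
I(145) + L(E(k)) = sqrt(83 - 1*145) + (-224 + (-14)**3 - 16*(-14)**2 + 14*(-14)) = sqrt(83 - 145) + (-224 - 2744 - 16*196 - 196) = sqrt(-62) + (-224 - 2744 - 3136 - 196) = I*sqrt(62) - 6300 = -6300 + I*sqrt(62)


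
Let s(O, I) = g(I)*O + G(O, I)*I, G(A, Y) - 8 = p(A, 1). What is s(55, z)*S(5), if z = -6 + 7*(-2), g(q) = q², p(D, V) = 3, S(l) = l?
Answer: 108900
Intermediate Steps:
G(A, Y) = 11 (G(A, Y) = 8 + 3 = 11)
z = -20 (z = -6 - 14 = -20)
s(O, I) = 11*I + O*I² (s(O, I) = I²*O + 11*I = O*I² + 11*I = 11*I + O*I²)
s(55, z)*S(5) = -20*(11 - 20*55)*5 = -20*(11 - 1100)*5 = -20*(-1089)*5 = 21780*5 = 108900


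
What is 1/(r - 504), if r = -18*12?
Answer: -1/720 ≈ -0.0013889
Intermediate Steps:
r = -216
1/(r - 504) = 1/(-216 - 504) = 1/(-720) = -1/720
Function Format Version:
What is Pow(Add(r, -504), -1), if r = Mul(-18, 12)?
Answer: Rational(-1, 720) ≈ -0.0013889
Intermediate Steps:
r = -216
Pow(Add(r, -504), -1) = Pow(Add(-216, -504), -1) = Pow(-720, -1) = Rational(-1, 720)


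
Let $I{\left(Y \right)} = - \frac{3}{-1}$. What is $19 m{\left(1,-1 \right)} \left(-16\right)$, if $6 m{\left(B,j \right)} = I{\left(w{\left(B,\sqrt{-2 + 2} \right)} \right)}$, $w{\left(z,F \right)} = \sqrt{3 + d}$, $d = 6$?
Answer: $-152$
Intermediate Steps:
$w{\left(z,F \right)} = 3$ ($w{\left(z,F \right)} = \sqrt{3 + 6} = \sqrt{9} = 3$)
$I{\left(Y \right)} = 3$ ($I{\left(Y \right)} = \left(-3\right) \left(-1\right) = 3$)
$m{\left(B,j \right)} = \frac{1}{2}$ ($m{\left(B,j \right)} = \frac{1}{6} \cdot 3 = \frac{1}{2}$)
$19 m{\left(1,-1 \right)} \left(-16\right) = 19 \cdot \frac{1}{2} \left(-16\right) = \frac{19}{2} \left(-16\right) = -152$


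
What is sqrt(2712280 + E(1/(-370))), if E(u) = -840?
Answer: 4*sqrt(169465) ≈ 1646.6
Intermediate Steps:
sqrt(2712280 + E(1/(-370))) = sqrt(2712280 - 840) = sqrt(2711440) = 4*sqrt(169465)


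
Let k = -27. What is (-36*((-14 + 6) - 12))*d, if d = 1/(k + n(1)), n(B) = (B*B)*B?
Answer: -360/13 ≈ -27.692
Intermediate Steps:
n(B) = B³ (n(B) = B²*B = B³)
d = -1/26 (d = 1/(-27 + 1³) = 1/(-27 + 1) = 1/(-26) = -1/26 ≈ -0.038462)
(-36*((-14 + 6) - 12))*d = -36*((-14 + 6) - 12)*(-1/26) = -36*(-8 - 12)*(-1/26) = -36*(-20)*(-1/26) = 720*(-1/26) = -360/13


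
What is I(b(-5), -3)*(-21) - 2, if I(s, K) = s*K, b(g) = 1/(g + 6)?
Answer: 61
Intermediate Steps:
b(g) = 1/(6 + g)
I(s, K) = K*s
I(b(-5), -3)*(-21) - 2 = -3/(6 - 5)*(-21) - 2 = -3/1*(-21) - 2 = -3*1*(-21) - 2 = -3*(-21) - 2 = 63 - 2 = 61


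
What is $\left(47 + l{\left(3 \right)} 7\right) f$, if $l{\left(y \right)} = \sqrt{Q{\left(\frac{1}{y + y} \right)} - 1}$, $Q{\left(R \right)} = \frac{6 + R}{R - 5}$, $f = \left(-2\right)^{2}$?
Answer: $188 + \frac{28 i \sqrt{1914}}{29} \approx 188.0 + 42.241 i$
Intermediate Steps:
$f = 4$
$Q{\left(R \right)} = \frac{6 + R}{-5 + R}$
$l{\left(y \right)} = \sqrt{-1 + \frac{6 + \frac{1}{2 y}}{-5 + \frac{1}{2 y}}}$ ($l{\left(y \right)} = \sqrt{\frac{6 + \frac{1}{y + y}}{-5 + \frac{1}{y + y}} - 1} = \sqrt{\frac{6 + \frac{1}{2 y}}{-5 + \frac{1}{2 y}} - 1} = \sqrt{-1 + \frac{6 + \frac{1}{2 y}}{-5 + \frac{1}{2 y}}}$)
$\left(47 + l{\left(3 \right)} 7\right) f = \left(47 + \sqrt{22} \sqrt{\frac{3}{1 - 30}} \cdot 7\right) 4 = \left(47 + \sqrt{22} \sqrt{\frac{3}{-29}} \cdot 7\right) 4 = \left(47 + \sqrt{22} \sqrt{3 \left(- \frac{1}{29}\right)} 7\right) 4 = \left(47 + \sqrt{22} \sqrt{- \frac{3}{29}} \cdot 7\right) 4 = \left(47 + \sqrt{22} \frac{i \sqrt{87}}{29} \cdot 7\right) 4 = \left(47 + \frac{i \sqrt{1914}}{29} \cdot 7\right) 4 = \left(47 + \frac{7 i \sqrt{1914}}{29}\right) 4 = 188 + \frac{28 i \sqrt{1914}}{29}$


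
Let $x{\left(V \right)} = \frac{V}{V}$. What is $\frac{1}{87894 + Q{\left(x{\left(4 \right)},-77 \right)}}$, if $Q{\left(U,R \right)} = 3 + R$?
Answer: $\frac{1}{87820} \approx 1.1387 \cdot 10^{-5}$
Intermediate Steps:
$x{\left(V \right)} = 1$
$\frac{1}{87894 + Q{\left(x{\left(4 \right)},-77 \right)}} = \frac{1}{87894 + \left(3 - 77\right)} = \frac{1}{87894 - 74} = \frac{1}{87820}$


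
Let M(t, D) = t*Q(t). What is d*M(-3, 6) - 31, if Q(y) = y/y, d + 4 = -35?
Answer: 86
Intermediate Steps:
d = -39 (d = -4 - 35 = -39)
Q(y) = 1
M(t, D) = t (M(t, D) = t*1 = t)
d*M(-3, 6) - 31 = -39*(-3) - 31 = 117 - 31 = 86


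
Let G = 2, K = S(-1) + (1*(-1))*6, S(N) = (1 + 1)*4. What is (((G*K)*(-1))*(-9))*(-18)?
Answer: -648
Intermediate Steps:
S(N) = 8 (S(N) = 2*4 = 8)
K = 2 (K = 8 + (1*(-1))*6 = 8 - 1*6 = 8 - 6 = 2)
(((G*K)*(-1))*(-9))*(-18) = (((2*2)*(-1))*(-9))*(-18) = ((4*(-1))*(-9))*(-18) = -4*(-9)*(-18) = 36*(-18) = -648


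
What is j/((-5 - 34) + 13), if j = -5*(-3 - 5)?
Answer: -20/13 ≈ -1.5385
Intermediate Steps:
j = 40 (j = -5*(-8) = 40)
j/((-5 - 34) + 13) = 40/((-5 - 34) + 13) = 40/(-39 + 13) = 40/(-26) = -1/26*40 = -20/13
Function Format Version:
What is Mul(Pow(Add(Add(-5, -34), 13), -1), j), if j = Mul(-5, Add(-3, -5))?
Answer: Rational(-20, 13) ≈ -1.5385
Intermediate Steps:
j = 40 (j = Mul(-5, -8) = 40)
Mul(Pow(Add(Add(-5, -34), 13), -1), j) = Mul(Pow(Add(Add(-5, -34), 13), -1), 40) = Mul(Pow(Add(-39, 13), -1), 40) = Mul(Pow(-26, -1), 40) = Mul(Rational(-1, 26), 40) = Rational(-20, 13)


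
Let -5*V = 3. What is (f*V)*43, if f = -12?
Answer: 1548/5 ≈ 309.60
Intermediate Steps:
V = -⅗ (V = -⅕*3 = -⅗ ≈ -0.60000)
(f*V)*43 = -12*(-⅗)*43 = (36/5)*43 = 1548/5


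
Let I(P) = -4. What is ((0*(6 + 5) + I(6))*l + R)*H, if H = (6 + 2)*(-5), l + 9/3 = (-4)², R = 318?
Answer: -10640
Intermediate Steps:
l = 13 (l = -3 + (-4)² = -3 + 16 = 13)
H = -40 (H = 8*(-5) = -40)
((0*(6 + 5) + I(6))*l + R)*H = ((0*(6 + 5) - 4)*13 + 318)*(-40) = ((0*11 - 4)*13 + 318)*(-40) = ((0 - 4)*13 + 318)*(-40) = (-4*13 + 318)*(-40) = (-52 + 318)*(-40) = 266*(-40) = -10640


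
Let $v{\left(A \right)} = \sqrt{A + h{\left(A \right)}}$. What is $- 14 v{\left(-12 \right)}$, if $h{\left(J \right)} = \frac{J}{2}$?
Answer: $- 42 i \sqrt{2} \approx - 59.397 i$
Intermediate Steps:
$h{\left(J \right)} = \frac{J}{2}$ ($h{\left(J \right)} = J \frac{1}{2} = \frac{J}{2}$)
$v{\left(A \right)} = \frac{\sqrt{6} \sqrt{A}}{2}$ ($v{\left(A \right)} = \sqrt{A + \frac{A}{2}} = \sqrt{\frac{3 A}{2}} = \frac{\sqrt{6} \sqrt{A}}{2}$)
$- 14 v{\left(-12 \right)} = - 14 \frac{\sqrt{6} \sqrt{-12}}{2} = - 14 \frac{\sqrt{6} \cdot 2 i \sqrt{3}}{2} = - 14 \cdot 3 i \sqrt{2} = - 42 i \sqrt{2}$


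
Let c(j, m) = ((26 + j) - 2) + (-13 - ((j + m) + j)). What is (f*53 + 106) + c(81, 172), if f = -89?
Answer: -4853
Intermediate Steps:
c(j, m) = 11 - j - m (c(j, m) = (24 + j) + (-13 - (m + 2*j)) = (24 + j) + (-13 + (-m - 2*j)) = (24 + j) + (-13 - m - 2*j) = 11 - j - m)
(f*53 + 106) + c(81, 172) = (-89*53 + 106) + (11 - 1*81 - 1*172) = (-4717 + 106) + (11 - 81 - 172) = -4611 - 242 = -4853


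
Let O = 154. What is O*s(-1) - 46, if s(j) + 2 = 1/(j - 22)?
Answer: -8296/23 ≈ -360.70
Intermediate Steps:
s(j) = -2 + 1/(-22 + j) (s(j) = -2 + 1/(j - 22) = -2 + 1/(-22 + j))
O*s(-1) - 46 = 154*((45 - 2*(-1))/(-22 - 1)) - 46 = 154*((45 + 2)/(-23)) - 46 = 154*(-1/23*47) - 46 = 154*(-47/23) - 46 = -7238/23 - 46 = -8296/23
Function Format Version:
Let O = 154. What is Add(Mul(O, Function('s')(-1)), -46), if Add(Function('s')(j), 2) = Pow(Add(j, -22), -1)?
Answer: Rational(-8296, 23) ≈ -360.70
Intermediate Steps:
Function('s')(j) = Add(-2, Pow(Add(-22, j), -1)) (Function('s')(j) = Add(-2, Pow(Add(j, -22), -1)) = Add(-2, Pow(Add(-22, j), -1)))
Add(Mul(O, Function('s')(-1)), -46) = Add(Mul(154, Mul(Pow(Add(-22, -1), -1), Add(45, Mul(-2, -1)))), -46) = Add(Mul(154, Mul(Pow(-23, -1), Add(45, 2))), -46) = Add(Mul(154, Mul(Rational(-1, 23), 47)), -46) = Add(Mul(154, Rational(-47, 23)), -46) = Add(Rational(-7238, 23), -46) = Rational(-8296, 23)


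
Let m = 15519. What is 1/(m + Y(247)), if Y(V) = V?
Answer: 1/15766 ≈ 6.3428e-5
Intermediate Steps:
1/(m + Y(247)) = 1/(15519 + 247) = 1/15766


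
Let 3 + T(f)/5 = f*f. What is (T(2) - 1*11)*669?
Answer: -4014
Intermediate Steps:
T(f) = -15 + 5*f**2 (T(f) = -15 + 5*(f*f) = -15 + 5*f**2)
(T(2) - 1*11)*669 = ((-15 + 5*2**2) - 1*11)*669 = ((-15 + 5*4) - 11)*669 = ((-15 + 20) - 11)*669 = (5 - 11)*669 = -6*669 = -4014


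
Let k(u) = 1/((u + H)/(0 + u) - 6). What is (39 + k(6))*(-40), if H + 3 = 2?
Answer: -48120/31 ≈ -1552.3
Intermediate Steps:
H = -1 (H = -3 + 2 = -1)
k(u) = 1/(-6 + (-1 + u)/u) (k(u) = 1/((u - 1)/(0 + u) - 6) = 1/((-1 + u)/u - 6) = 1/(-6 + (-1 + u)/u))
(39 + k(6))*(-40) = (39 - 1*6/(1 + 5*6))*(-40) = (39 - 1*6/(1 + 30))*(-40) = (39 - 1*6/31)*(-40) = (39 - 1*6*1/31)*(-40) = (39 - 6/31)*(-40) = (1203/31)*(-40) = -48120/31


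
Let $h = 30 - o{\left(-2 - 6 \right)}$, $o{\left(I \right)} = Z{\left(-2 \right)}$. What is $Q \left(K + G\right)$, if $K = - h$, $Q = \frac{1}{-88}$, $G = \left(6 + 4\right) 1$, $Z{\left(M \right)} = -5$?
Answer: $\frac{25}{88} \approx 0.28409$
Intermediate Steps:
$G = 10$ ($G = 10 \cdot 1 = 10$)
$o{\left(I \right)} = -5$
$h = 35$ ($h = 30 - -5 = 30 + 5 = 35$)
$Q = - \frac{1}{88} \approx -0.011364$
$K = -35$ ($K = \left(-1\right) 35 = -35$)
$Q \left(K + G\right) = - \frac{-35 + 10}{88} = \left(- \frac{1}{88}\right) \left(-25\right) = \frac{25}{88}$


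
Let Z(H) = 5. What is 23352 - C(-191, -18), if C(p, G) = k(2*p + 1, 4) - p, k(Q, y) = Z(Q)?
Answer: 23156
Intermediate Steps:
k(Q, y) = 5
C(p, G) = 5 - p
23352 - C(-191, -18) = 23352 - (5 - 1*(-191)) = 23352 - (5 + 191) = 23352 - 1*196 = 23352 - 196 = 23156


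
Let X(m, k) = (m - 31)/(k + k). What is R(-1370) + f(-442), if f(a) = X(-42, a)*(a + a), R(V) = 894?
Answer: 821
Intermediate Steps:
X(m, k) = (-31 + m)/(2*k) (X(m, k) = (-31 + m)/((2*k)) = (-31 + m)*(1/(2*k)) = (-31 + m)/(2*k))
f(a) = -73 (f(a) = ((-31 - 42)/(2*a))*(a + a) = ((½)*(-73)/a)*(2*a) = (-73/(2*a))*(2*a) = -73)
R(-1370) + f(-442) = 894 - 73 = 821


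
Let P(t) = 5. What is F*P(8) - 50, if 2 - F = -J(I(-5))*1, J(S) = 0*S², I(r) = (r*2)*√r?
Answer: -40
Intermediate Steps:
I(r) = 2*r^(3/2) (I(r) = (2*r)*√r = 2*r^(3/2))
J(S) = 0
F = 2 (F = 2 - (-1*0) = 2 - 0 = 2 - 1*0 = 2 + 0 = 2)
F*P(8) - 50 = 2*5 - 50 = 10 - 50 = -40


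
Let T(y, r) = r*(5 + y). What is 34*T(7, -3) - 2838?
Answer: -4062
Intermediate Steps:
34*T(7, -3) - 2838 = 34*(-3*(5 + 7)) - 2838 = 34*(-3*12) - 2838 = 34*(-36) - 2838 = -1224 - 2838 = -4062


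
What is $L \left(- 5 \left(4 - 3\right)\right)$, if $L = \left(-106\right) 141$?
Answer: $74730$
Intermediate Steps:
$L = -14946$
$L \left(- 5 \left(4 - 3\right)\right) = - 14946 \left(- 5 \left(4 - 3\right)\right) = - 14946 \left(\left(-5\right) 1\right) = \left(-14946\right) \left(-5\right) = 74730$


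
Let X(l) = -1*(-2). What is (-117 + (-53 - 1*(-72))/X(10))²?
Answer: 46225/4 ≈ 11556.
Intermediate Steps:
X(l) = 2
(-117 + (-53 - 1*(-72))/X(10))² = (-117 + (-53 - 1*(-72))/2)² = (-117 + (-53 + 72)*(½))² = (-117 + 19*(½))² = (-117 + 19/2)² = (-215/2)² = 46225/4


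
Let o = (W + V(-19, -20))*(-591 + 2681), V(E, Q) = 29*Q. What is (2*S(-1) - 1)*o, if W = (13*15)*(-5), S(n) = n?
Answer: 9749850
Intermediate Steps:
W = -975 (W = 195*(-5) = -975)
o = -3249950 (o = (-975 + 29*(-20))*(-591 + 2681) = (-975 - 580)*2090 = -1555*2090 = -3249950)
(2*S(-1) - 1)*o = (2*(-1) - 1)*(-3249950) = (-2 - 1)*(-3249950) = -3*(-3249950) = 9749850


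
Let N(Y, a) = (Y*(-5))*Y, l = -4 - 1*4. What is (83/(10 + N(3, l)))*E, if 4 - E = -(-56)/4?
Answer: 166/7 ≈ 23.714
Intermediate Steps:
l = -8 (l = -4 - 4 = -8)
N(Y, a) = -5*Y² (N(Y, a) = (-5*Y)*Y = -5*Y²)
E = -10 (E = 4 - (-28)*(-2/4) = 4 - (-28)*(-2*¼) = 4 - (-28)*(-1)/2 = 4 - 1*14 = 4 - 14 = -10)
(83/(10 + N(3, l)))*E = (83/(10 - 5*3²))*(-10) = (83/(10 - 5*9))*(-10) = (83/(10 - 45))*(-10) = (83/(-35))*(-10) = (83*(-1/35))*(-10) = -83/35*(-10) = 166/7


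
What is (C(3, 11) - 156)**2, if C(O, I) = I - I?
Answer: 24336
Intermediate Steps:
C(O, I) = 0
(C(3, 11) - 156)**2 = (0 - 156)**2 = (-156)**2 = 24336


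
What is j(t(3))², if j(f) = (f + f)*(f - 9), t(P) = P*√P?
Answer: 11664 - 5832*√3 ≈ 1562.7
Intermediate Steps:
t(P) = P^(3/2)
j(f) = 2*f*(-9 + f) (j(f) = (2*f)*(-9 + f) = 2*f*(-9 + f))
j(t(3))² = (2*3^(3/2)*(-9 + 3^(3/2)))² = (2*(3*√3)*(-9 + 3*√3))² = (6*√3*(-9 + 3*√3))² = 108*(-9 + 3*√3)²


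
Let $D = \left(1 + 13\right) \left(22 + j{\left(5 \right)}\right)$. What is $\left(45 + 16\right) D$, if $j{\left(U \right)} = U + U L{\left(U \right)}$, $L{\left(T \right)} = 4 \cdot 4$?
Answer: $91378$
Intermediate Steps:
$L{\left(T \right)} = 16$
$j{\left(U \right)} = 17 U$ ($j{\left(U \right)} = U + U 16 = U + 16 U = 17 U$)
$D = 1498$ ($D = \left(1 + 13\right) \left(22 + 17 \cdot 5\right) = 14 \left(22 + 85\right) = 14 \cdot 107 = 1498$)
$\left(45 + 16\right) D = \left(45 + 16\right) 1498 = 61 \cdot 1498 = 91378$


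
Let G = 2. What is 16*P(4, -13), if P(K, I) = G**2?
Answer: 64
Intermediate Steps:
P(K, I) = 4 (P(K, I) = 2**2 = 4)
16*P(4, -13) = 16*4 = 64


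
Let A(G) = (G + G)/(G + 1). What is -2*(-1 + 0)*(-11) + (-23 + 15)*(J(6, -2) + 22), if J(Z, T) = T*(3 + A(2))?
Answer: -386/3 ≈ -128.67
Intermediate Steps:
A(G) = 2*G/(1 + G) (A(G) = (2*G)/(1 + G) = 2*G/(1 + G))
J(Z, T) = 13*T/3 (J(Z, T) = T*(3 + 2*2/(1 + 2)) = T*(3 + 2*2/3) = T*(3 + 2*2*(1/3)) = T*(3 + 4/3) = T*(13/3) = 13*T/3)
-2*(-1 + 0)*(-11) + (-23 + 15)*(J(6, -2) + 22) = -2*(-1 + 0)*(-11) + (-23 + 15)*((13/3)*(-2) + 22) = -2*(-1)*(-11) - 8*(-26/3 + 22) = 2*(-11) - 8*40/3 = -22 - 320/3 = -386/3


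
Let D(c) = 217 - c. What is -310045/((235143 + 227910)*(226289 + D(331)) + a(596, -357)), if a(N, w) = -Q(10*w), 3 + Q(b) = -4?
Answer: -310045/104731012282 ≈ -2.9604e-6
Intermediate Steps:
Q(b) = -7 (Q(b) = -3 - 4 = -7)
a(N, w) = 7 (a(N, w) = -1*(-7) = 7)
-310045/((235143 + 227910)*(226289 + D(331)) + a(596, -357)) = -310045/((235143 + 227910)*(226289 + (217 - 1*331)) + 7) = -310045/(463053*(226289 + (217 - 331)) + 7) = -310045/(463053*(226289 - 114) + 7) = -310045/(463053*226175 + 7) = -310045/(104731012275 + 7) = -310045/104731012282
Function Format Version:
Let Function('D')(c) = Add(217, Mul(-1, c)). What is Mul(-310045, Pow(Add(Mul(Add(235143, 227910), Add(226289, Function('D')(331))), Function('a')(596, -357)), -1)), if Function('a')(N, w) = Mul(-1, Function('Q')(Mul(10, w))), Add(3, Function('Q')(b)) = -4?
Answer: Rational(-310045, 104731012282) ≈ -2.9604e-6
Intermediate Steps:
Function('Q')(b) = -7 (Function('Q')(b) = Add(-3, -4) = -7)
Function('a')(N, w) = 7 (Function('a')(N, w) = Mul(-1, -7) = 7)
Mul(-310045, Pow(Add(Mul(Add(235143, 227910), Add(226289, Function('D')(331))), Function('a')(596, -357)), -1)) = Mul(-310045, Pow(Add(Mul(Add(235143, 227910), Add(226289, Add(217, Mul(-1, 331)))), 7), -1)) = Mul(-310045, Pow(Add(Mul(463053, Add(226289, Add(217, -331))), 7), -1)) = Mul(-310045, Pow(Add(Mul(463053, Add(226289, -114)), 7), -1)) = Mul(-310045, Pow(Add(Mul(463053, 226175), 7), -1)) = Mul(-310045, Pow(Add(104731012275, 7), -1)) = Mul(-310045, Pow(104731012282, -1)) = Mul(-310045, Rational(1, 104731012282)) = Rational(-310045, 104731012282)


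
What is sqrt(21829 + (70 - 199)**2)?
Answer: sqrt(38470) ≈ 196.14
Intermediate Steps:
sqrt(21829 + (70 - 199)**2) = sqrt(21829 + (-129)**2) = sqrt(21829 + 16641) = sqrt(38470)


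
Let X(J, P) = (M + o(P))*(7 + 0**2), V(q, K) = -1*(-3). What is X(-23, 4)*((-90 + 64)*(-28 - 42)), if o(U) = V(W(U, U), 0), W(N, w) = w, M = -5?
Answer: -25480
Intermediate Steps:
V(q, K) = 3
o(U) = 3
X(J, P) = -14 (X(J, P) = (-5 + 3)*(7 + 0**2) = -2*(7 + 0) = -2*7 = -14)
X(-23, 4)*((-90 + 64)*(-28 - 42)) = -14*(-90 + 64)*(-28 - 42) = -(-364)*(-70) = -14*1820 = -25480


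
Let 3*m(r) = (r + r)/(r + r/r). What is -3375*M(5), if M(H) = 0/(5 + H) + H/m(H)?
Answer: -30375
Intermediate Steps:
m(r) = 2*r/(3*(1 + r)) (m(r) = ((r + r)/(r + r/r))/3 = ((2*r)/(r + 1))/3 = ((2*r)/(1 + r))/3 = (2*r/(1 + r))/3 = 2*r/(3*(1 + r)))
M(H) = 3/2 + 3*H/2 (M(H) = 0/(5 + H) + H/((2*H/(3*(1 + H)))) = 0 + H*(3*(1 + H)/(2*H)) = 0 + (3/2 + 3*H/2) = 3/2 + 3*H/2)
-3375*M(5) = -3375*(3/2 + (3/2)*5) = -3375*(3/2 + 15/2) = -3375*9 = -30375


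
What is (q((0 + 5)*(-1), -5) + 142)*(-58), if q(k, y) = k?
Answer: -7946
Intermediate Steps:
(q((0 + 5)*(-1), -5) + 142)*(-58) = ((0 + 5)*(-1) + 142)*(-58) = (5*(-1) + 142)*(-58) = (-5 + 142)*(-58) = 137*(-58) = -7946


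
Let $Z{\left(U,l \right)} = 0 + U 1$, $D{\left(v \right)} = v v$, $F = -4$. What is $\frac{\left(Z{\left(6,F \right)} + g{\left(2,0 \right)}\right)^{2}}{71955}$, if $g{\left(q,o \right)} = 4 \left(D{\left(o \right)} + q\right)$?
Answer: $\frac{196}{71955} \approx 0.0027239$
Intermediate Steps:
$D{\left(v \right)} = v^{2}$
$Z{\left(U,l \right)} = U$ ($Z{\left(U,l \right)} = 0 + U = U$)
$g{\left(q,o \right)} = 4 q + 4 o^{2}$ ($g{\left(q,o \right)} = 4 \left(o^{2} + q\right) = 4 \left(q + o^{2}\right) = 4 q + 4 o^{2}$)
$\frac{\left(Z{\left(6,F \right)} + g{\left(2,0 \right)}\right)^{2}}{71955} = \frac{\left(6 + \left(4 \cdot 2 + 4 \cdot 0^{2}\right)\right)^{2}}{71955} = \left(6 + \left(8 + 4 \cdot 0\right)\right)^{2} \cdot \frac{1}{71955} = \left(6 + \left(8 + 0\right)\right)^{2} \cdot \frac{1}{71955} = \left(6 + 8\right)^{2} \cdot \frac{1}{71955} = 14^{2} \cdot \frac{1}{71955} = 196 \cdot \frac{1}{71955} = \frac{196}{71955}$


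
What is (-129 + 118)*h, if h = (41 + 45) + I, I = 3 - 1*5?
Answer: -924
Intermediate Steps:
I = -2 (I = 3 - 5 = -2)
h = 84 (h = (41 + 45) - 2 = 86 - 2 = 84)
(-129 + 118)*h = (-129 + 118)*84 = -11*84 = -924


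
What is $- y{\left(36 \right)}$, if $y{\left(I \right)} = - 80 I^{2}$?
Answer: $103680$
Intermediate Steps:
$- y{\left(36 \right)} = - \left(-80\right) 36^{2} = - \left(-80\right) 1296 = \left(-1\right) \left(-103680\right) = 103680$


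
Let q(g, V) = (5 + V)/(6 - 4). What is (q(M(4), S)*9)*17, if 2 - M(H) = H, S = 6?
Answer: 1683/2 ≈ 841.50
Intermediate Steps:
M(H) = 2 - H
q(g, V) = 5/2 + V/2 (q(g, V) = (5 + V)/2 = (5 + V)*(1/2) = 5/2 + V/2)
(q(M(4), S)*9)*17 = ((5/2 + (1/2)*6)*9)*17 = ((5/2 + 3)*9)*17 = ((11/2)*9)*17 = (99/2)*17 = 1683/2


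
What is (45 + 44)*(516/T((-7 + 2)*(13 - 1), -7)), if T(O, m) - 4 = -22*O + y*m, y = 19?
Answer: 15308/397 ≈ 38.559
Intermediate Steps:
T(O, m) = 4 - 22*O + 19*m (T(O, m) = 4 + (-22*O + 19*m) = 4 - 22*O + 19*m)
(45 + 44)*(516/T((-7 + 2)*(13 - 1), -7)) = (45 + 44)*(516/(4 - 22*(-7 + 2)*(13 - 1) + 19*(-7))) = 89*(516/(4 - (-110)*12 - 133)) = 89*(516/(4 - 22*(-60) - 133)) = 89*(516/(4 + 1320 - 133)) = 89*(516/1191) = 89*(516*(1/1191)) = 89*(172/397) = 15308/397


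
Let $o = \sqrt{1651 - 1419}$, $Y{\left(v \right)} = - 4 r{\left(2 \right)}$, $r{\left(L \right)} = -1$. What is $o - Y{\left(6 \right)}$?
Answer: $-4 + 2 \sqrt{58} \approx 11.232$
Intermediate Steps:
$Y{\left(v \right)} = 4$ ($Y{\left(v \right)} = \left(-4\right) \left(-1\right) = 4$)
$o = 2 \sqrt{58}$ ($o = \sqrt{232} = 2 \sqrt{58} \approx 15.232$)
$o - Y{\left(6 \right)} = 2 \sqrt{58} - 4 = -4 + 2 \sqrt{58}$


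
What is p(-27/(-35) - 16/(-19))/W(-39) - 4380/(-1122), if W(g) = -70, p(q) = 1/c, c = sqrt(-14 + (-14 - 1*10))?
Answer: 730/187 + I*sqrt(38)/2660 ≈ 3.9037 + 0.0023174*I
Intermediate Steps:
c = I*sqrt(38) (c = sqrt(-14 + (-14 - 10)) = sqrt(-14 - 24) = sqrt(-38) = I*sqrt(38) ≈ 6.1644*I)
p(q) = -I*sqrt(38)/38 (p(q) = 1/(I*sqrt(38)) = -I*sqrt(38)/38)
p(-27/(-35) - 16/(-19))/W(-39) - 4380/(-1122) = -I*sqrt(38)/38/(-70) - 4380/(-1122) = -I*sqrt(38)/38*(-1/70) - 4380*(-1/1122) = I*sqrt(38)/2660 + 730/187 = 730/187 + I*sqrt(38)/2660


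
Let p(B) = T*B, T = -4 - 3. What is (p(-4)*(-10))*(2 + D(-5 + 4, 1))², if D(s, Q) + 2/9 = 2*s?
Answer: -1120/81 ≈ -13.827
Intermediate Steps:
D(s, Q) = -2/9 + 2*s
T = -7
p(B) = -7*B
(p(-4)*(-10))*(2 + D(-5 + 4, 1))² = (-7*(-4)*(-10))*(2 + (-2/9 + 2*(-5 + 4)))² = (28*(-10))*(2 + (-2/9 + 2*(-1)))² = -280*(2 + (-2/9 - 2))² = -280*(2 - 20/9)² = -280*(-2/9)² = -280*4/81 = -1120/81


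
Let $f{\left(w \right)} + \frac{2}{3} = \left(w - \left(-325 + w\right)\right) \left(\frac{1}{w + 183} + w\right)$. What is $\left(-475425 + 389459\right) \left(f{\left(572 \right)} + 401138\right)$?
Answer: $- \frac{22860775646362}{453} \approx -5.0465 \cdot 10^{10}$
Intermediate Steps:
$f{\left(w \right)} = - \frac{2}{3} + 325 w + \frac{325}{183 + w}$ ($f{\left(w \right)} = - \frac{2}{3} + \left(w - \left(-325 + w\right)\right) \left(\frac{1}{w + 183} + w\right) = - \frac{2}{3} + 325 \left(\frac{1}{183 + w} + w\right) = - \frac{2}{3} + 325 \left(w + \frac{1}{183 + w}\right) = - \frac{2}{3} + \left(325 w + \frac{325}{183 + w}\right) = - \frac{2}{3} + 325 w + \frac{325}{183 + w}$)
$\left(-475425 + 389459\right) \left(f{\left(572 \right)} + 401138\right) = \left(-475425 + 389459\right) \left(\frac{609 + 975 \cdot 572^{2} + 178423 \cdot 572}{3 \left(183 + 572\right)} + 401138\right) = - 85966 \left(\frac{609 + 975 \cdot 327184 + 102057956}{3 \cdot 755} + 401138\right) = - 85966 \left(\frac{1}{3} \cdot \frac{1}{755} \left(609 + 319004400 + 102057956\right) + 401138\right) = - 85966 \left(\frac{1}{3} \cdot \frac{1}{755} \cdot 421062965 + 401138\right) = - 85966 \left(\frac{84212593}{453} + 401138\right) = \left(-85966\right) \frac{265928107}{453} = - \frac{22860775646362}{453}$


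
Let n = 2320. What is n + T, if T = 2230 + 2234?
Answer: 6784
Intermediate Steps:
T = 4464
n + T = 2320 + 4464 = 6784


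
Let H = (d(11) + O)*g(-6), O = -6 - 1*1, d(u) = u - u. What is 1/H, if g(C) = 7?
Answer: -1/49 ≈ -0.020408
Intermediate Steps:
d(u) = 0
O = -7 (O = -6 - 1 = -7)
H = -49 (H = (0 - 7)*7 = -7*7 = -49)
1/H = 1/(-49) = -1/49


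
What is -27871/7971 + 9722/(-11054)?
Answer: -192790048/44055717 ≈ -4.3761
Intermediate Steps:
-27871/7971 + 9722/(-11054) = -27871*1/7971 + 9722*(-1/11054) = -27871/7971 - 4861/5527 = -192790048/44055717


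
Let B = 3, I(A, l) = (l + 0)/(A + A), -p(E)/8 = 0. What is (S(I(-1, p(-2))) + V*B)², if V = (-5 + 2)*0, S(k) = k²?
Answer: 0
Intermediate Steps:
p(E) = 0 (p(E) = -8*0 = 0)
I(A, l) = l/(2*A) (I(A, l) = l/((2*A)) = l*(1/(2*A)) = l/(2*A))
V = 0 (V = -3*0 = 0)
(S(I(-1, p(-2))) + V*B)² = (((½)*0/(-1))² + 0*3)² = (((½)*0*(-1))² + 0)² = (0² + 0)² = (0 + 0)² = 0² = 0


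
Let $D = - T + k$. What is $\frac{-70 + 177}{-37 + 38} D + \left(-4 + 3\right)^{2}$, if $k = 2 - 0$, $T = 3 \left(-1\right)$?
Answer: $536$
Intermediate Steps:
$T = -3$
$k = 2$ ($k = 2 + 0 = 2$)
$D = 5$ ($D = \left(-1\right) \left(-3\right) + 2 = 3 + 2 = 5$)
$\frac{-70 + 177}{-37 + 38} D + \left(-4 + 3\right)^{2} = \frac{-70 + 177}{-37 + 38} \cdot 5 + \left(-4 + 3\right)^{2} = \frac{107}{1} \cdot 5 + \left(-1\right)^{2} = 107 \cdot 1 \cdot 5 + 1 = 107 \cdot 5 + 1 = 535 + 1 = 536$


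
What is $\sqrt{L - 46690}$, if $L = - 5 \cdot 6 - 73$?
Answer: $i \sqrt{46793} \approx 216.32 i$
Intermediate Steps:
$L = -103$ ($L = \left(-1\right) 30 - 73 = -30 - 73 = -103$)
$\sqrt{L - 46690} = \sqrt{-103 - 46690} = \sqrt{-46793} = i \sqrt{46793}$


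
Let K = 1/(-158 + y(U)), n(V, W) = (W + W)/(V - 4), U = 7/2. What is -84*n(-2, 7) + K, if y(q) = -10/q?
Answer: 220689/1126 ≈ 195.99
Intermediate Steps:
U = 7/2 (U = 7*(1/2) = 7/2 ≈ 3.5000)
n(V, W) = 2*W/(-4 + V) (n(V, W) = (2*W)/(-4 + V) = 2*W/(-4 + V))
K = -7/1126 (K = 1/(-158 - 10/7/2) = 1/(-158 - 10*2/7) = 1/(-158 - 20/7) = 1/(-1126/7) = -7/1126 ≈ -0.0062167)
-84*n(-2, 7) + K = -168*7/(-4 - 2) - 7/1126 = -168*7/(-6) - 7/1126 = -168*7*(-1)/6 - 7/1126 = -84*(-7/3) - 7/1126 = 196 - 7/1126 = 220689/1126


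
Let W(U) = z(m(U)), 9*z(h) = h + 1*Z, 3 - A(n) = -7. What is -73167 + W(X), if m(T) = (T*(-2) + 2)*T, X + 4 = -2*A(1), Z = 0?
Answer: -219901/3 ≈ -73300.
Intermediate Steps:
A(n) = 10 (A(n) = 3 - 1*(-7) = 3 + 7 = 10)
X = -24 (X = -4 - 2*10 = -4 - 20 = -24)
m(T) = T*(2 - 2*T) (m(T) = (-2*T + 2)*T = (2 - 2*T)*T = T*(2 - 2*T))
z(h) = h/9 (z(h) = (h + 1*0)/9 = (h + 0)/9 = h/9)
W(U) = 2*U*(1 - U)/9 (W(U) = (2*U*(1 - U))/9 = 2*U*(1 - U)/9)
-73167 + W(X) = -73167 + (2/9)*(-24)*(1 - 1*(-24)) = -73167 + (2/9)*(-24)*(1 + 24) = -73167 + (2/9)*(-24)*25 = -73167 - 400/3 = -219901/3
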